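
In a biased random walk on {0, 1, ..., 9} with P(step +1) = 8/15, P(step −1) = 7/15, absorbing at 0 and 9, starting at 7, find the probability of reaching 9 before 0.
P(hit 9 before 0) = (1 − (7/8)^7) / (1 − (7/8)^9) = 81510976/93864121

Let u_k denote P(reach 9 before 0 | start at k). Boundary: u_0 = 0, u_9 = 1. Recurrence: u_k = 8/15·u_{k+1} + 7/15·u_{k-1} for 1 ≤ k ≤ 8. Try u_k = A + B·r^k with r = q/p = (7/15)/(8/15) = 7/8. Substitution satisfies the recurrence; boundary conditions give:
  u_k = (1 − r^k) / (1 − r^N) = (1 − (7/8)^7) / (1 − (7/8)^9) = 81510976/93864121.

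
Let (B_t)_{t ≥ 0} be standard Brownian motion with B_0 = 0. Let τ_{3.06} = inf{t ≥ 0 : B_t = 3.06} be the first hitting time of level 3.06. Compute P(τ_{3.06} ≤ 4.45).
P(τ_{3.06} ≤ 4.45) = 2(1 − Φ(3.06/√4.45)) = 2(1 − Φ(1.4506)) ≈ 0.1469

By the reflection principle for standard BM, P(τ_b ≤ t) = 2 · P(B_t ≥ b). Since B_t ~ N(0, t), P(B_t ≥ 3.06) = 1 − Φ(3.06/√t) = 1 − Φ(3.06/√4.45) = 1 − Φ(1.4506) ≈ 0.07345. Doubling: P(τ_{3.06} ≤ 4.45) ≈ 2 · 0.07345 = 0.14690 ≈ 0.1469.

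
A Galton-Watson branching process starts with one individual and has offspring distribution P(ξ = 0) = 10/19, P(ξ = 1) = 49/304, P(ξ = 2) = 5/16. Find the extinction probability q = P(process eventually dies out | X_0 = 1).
q = 1

Mean offspring μ = 0·10/19 + 1·49/304 + 2·5/16 = 239/304 ≤ 1. For μ ≤ 1 with offspring not concentrated at 1, the Galton-Watson process goes extinct almost surely, so q = 1.
(Algebraic check: The pgf is f(s) = 10/19 + 49/304·s + 5/16·s². The extinction probability q is the smallest fixed point of f in [0, 1]. Setting s = f(s):
  5/16·s² + (49/304 − 1)·s + 10/19 = 0
  5/16·s² − (10/19 + 5/16)·s + 10/19 = 0
which factors as (s − 1)·(5/16·s − 10/19) = 0, giving roots s = 1 and s = (10/19)/(5/16) = 32/19. Since 32/19 ≥ 1, the smallest root in [0, 1] is s = 1.)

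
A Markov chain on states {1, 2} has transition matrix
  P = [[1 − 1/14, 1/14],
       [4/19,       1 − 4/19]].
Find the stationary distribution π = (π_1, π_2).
π_1 = 56/75, π_2 = 19/75

Solve πP = π with π_1 + π_2 = 1. From πP = π: π_1 · (1 − 1/14) + π_2 · 4/19 = π_1 ⇒ π_2 · 4/19 = π_1 · 1/14 ⇒ π_2/π_1 = (1/14)/(4/19) = 19/56. Together with π_1 + π_2 = 1:
  π_1 = (4/19)/(1/14 + 4/19) = (4/19)/(75/266) = 56/75,
  π_2 = (1/14)/(1/14 + 4/19) = (1/14)/(75/266) = 19/75.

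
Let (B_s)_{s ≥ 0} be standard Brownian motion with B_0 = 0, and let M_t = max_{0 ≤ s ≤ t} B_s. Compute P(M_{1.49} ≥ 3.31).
P(M_{1.49} ≥ 3.31) = 2·P(B_{1.49} ≥ 3.31) = 2(1 − Φ(3.31/√1.49)) ≈ 0.0067

By the reflection principle for Brownian motion, P(M_t ≥ a) = 2 · P(B_t ≥ a) for a ≥ 0. Since B_t ~ N(0, t), P(B_t ≥ 3.31) = 1 − Φ(3.31/√t) = 1 − Φ(3.31/√1.49) = 1 − Φ(2.7117). So
  P(M_{1.49} ≥ 3.31) = 2(1 − Φ(2.7117)) ≈ 0.0067.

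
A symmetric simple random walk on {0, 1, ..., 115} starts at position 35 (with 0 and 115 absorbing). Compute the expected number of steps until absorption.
E[τ | X_0 = 35] = 2800

Let v_k = E[τ | X_0 = k]. Boundary: v_0 = v_115 = 0. Recurrence: v_k = 1 + (v_{k-1} + v_{k+1})/2 for 1 ≤ k ≤ 114. The particular solution to v_k − (v_{k-1} + v_{k+1})/2 = 1 is v_k = −k^2. Adding homogeneous solution A + B k and matching boundaries gives v_k = k (115 − k). Substituting k = 35: v_35 = 35 · 80 = 2800.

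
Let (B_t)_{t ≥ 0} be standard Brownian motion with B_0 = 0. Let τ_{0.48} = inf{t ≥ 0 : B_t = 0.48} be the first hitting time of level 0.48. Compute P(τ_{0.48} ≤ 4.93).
P(τ_{0.48} ≤ 4.93) = 2(1 − Φ(0.48/√4.93)) = 2(1 − Φ(0.2162)) ≈ 0.8288

By the reflection principle for standard BM, P(τ_b ≤ t) = 2 · P(B_t ≥ b). Since B_t ~ N(0, t), P(B_t ≥ 0.48) = 1 − Φ(0.48/√t) = 1 − Φ(0.48/√4.93) = 1 − Φ(0.2162) ≈ 0.41442. Doubling: P(τ_{0.48} ≤ 4.93) ≈ 2 · 0.41442 = 0.82884 ≈ 0.8288.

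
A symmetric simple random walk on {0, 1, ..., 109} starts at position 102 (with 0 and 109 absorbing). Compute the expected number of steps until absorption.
E[τ | X_0 = 102] = 714

Let v_k = E[τ | X_0 = k]. Boundary: v_0 = v_109 = 0. Recurrence: v_k = 1 + (v_{k-1} + v_{k+1})/2 for 1 ≤ k ≤ 108. The particular solution to v_k − (v_{k-1} + v_{k+1})/2 = 1 is v_k = −k^2. Adding homogeneous solution A + B k and matching boundaries gives v_k = k (109 − k). Substituting k = 102: v_102 = 102 · 7 = 714.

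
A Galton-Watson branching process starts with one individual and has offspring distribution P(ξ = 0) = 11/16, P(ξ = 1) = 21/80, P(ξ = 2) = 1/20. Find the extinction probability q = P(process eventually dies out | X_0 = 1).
q = 1

Mean offspring μ = 0·11/16 + 1·21/80 + 2·1/20 = 29/80 ≤ 1. For μ ≤ 1 with offspring not concentrated at 1, the Galton-Watson process goes extinct almost surely, so q = 1.
(Algebraic check: The pgf is f(s) = 11/16 + 21/80·s + 1/20·s². The extinction probability q is the smallest fixed point of f in [0, 1]. Setting s = f(s):
  1/20·s² + (21/80 − 1)·s + 11/16 = 0
  1/20·s² − (11/16 + 1/20)·s + 11/16 = 0
which factors as (s − 1)·(1/20·s − 11/16) = 0, giving roots s = 1 and s = (11/16)/(1/20) = 55/4. Since 55/4 ≥ 1, the smallest root in [0, 1] is s = 1.)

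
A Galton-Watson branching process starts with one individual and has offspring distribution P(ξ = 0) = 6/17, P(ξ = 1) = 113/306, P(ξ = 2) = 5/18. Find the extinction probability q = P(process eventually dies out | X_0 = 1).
q = 1

Mean offspring μ = 0·6/17 + 1·113/306 + 2·5/18 = 283/306 ≤ 1. For μ ≤ 1 with offspring not concentrated at 1, the Galton-Watson process goes extinct almost surely, so q = 1.
(Algebraic check: The pgf is f(s) = 6/17 + 113/306·s + 5/18·s². The extinction probability q is the smallest fixed point of f in [0, 1]. Setting s = f(s):
  5/18·s² + (113/306 − 1)·s + 6/17 = 0
  5/18·s² − (6/17 + 5/18)·s + 6/17 = 0
which factors as (s − 1)·(5/18·s − 6/17) = 0, giving roots s = 1 and s = (6/17)/(5/18) = 108/85. Since 108/85 ≥ 1, the smallest root in [0, 1] is s = 1.)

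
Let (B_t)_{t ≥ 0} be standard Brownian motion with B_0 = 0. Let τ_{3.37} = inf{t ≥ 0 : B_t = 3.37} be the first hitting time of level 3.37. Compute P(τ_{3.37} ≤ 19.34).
P(τ_{3.37} ≤ 19.34) = 2(1 − Φ(3.37/√19.34)) = 2(1 − Φ(0.7663)) ≈ 0.4435

By the reflection principle for standard BM, P(τ_b ≤ t) = 2 · P(B_t ≥ b). Since B_t ~ N(0, t), P(B_t ≥ 3.37) = 1 − Φ(3.37/√t) = 1 − Φ(3.37/√19.34) = 1 − Φ(0.7663) ≈ 0.22175. Doubling: P(τ_{3.37} ≤ 19.34) ≈ 2 · 0.22175 = 0.44350 ≈ 0.4435.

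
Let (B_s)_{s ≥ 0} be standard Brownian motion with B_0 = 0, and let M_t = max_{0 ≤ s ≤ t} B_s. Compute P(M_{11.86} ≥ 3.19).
P(M_{11.86} ≥ 3.19) = 2·P(B_{11.86} ≥ 3.19) = 2(1 − Φ(3.19/√11.86)) ≈ 0.3543

By the reflection principle for Brownian motion, P(M_t ≥ a) = 2 · P(B_t ≥ a) for a ≥ 0. Since B_t ~ N(0, t), P(B_t ≥ 3.19) = 1 − Φ(3.19/√t) = 1 − Φ(3.19/√11.86) = 1 − Φ(0.9263). So
  P(M_{11.86} ≥ 3.19) = 2(1 − Φ(0.9263)) ≈ 0.3543.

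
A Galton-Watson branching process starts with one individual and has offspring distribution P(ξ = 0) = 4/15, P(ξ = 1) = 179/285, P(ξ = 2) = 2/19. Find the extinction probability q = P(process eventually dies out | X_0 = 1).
q = 1

Mean offspring μ = 0·4/15 + 1·179/285 + 2·2/19 = 239/285 ≤ 1. For μ ≤ 1 with offspring not concentrated at 1, the Galton-Watson process goes extinct almost surely, so q = 1.
(Algebraic check: The pgf is f(s) = 4/15 + 179/285·s + 2/19·s². The extinction probability q is the smallest fixed point of f in [0, 1]. Setting s = f(s):
  2/19·s² + (179/285 − 1)·s + 4/15 = 0
  2/19·s² − (4/15 + 2/19)·s + 4/15 = 0
which factors as (s − 1)·(2/19·s − 4/15) = 0, giving roots s = 1 and s = (4/15)/(2/19) = 38/15. Since 38/15 ≥ 1, the smallest root in [0, 1] is s = 1.)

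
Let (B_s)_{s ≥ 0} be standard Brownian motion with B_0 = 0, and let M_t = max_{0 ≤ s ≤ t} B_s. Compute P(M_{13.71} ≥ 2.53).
P(M_{13.71} ≥ 2.53) = 2·P(B_{13.71} ≥ 2.53) = 2(1 − Φ(2.53/√13.71)) ≈ 0.4944

By the reflection principle for Brownian motion, P(M_t ≥ a) = 2 · P(B_t ≥ a) for a ≥ 0. Since B_t ~ N(0, t), P(B_t ≥ 2.53) = 1 − Φ(2.53/√t) = 1 − Φ(2.53/√13.71) = 1 − Φ(0.6833). So
  P(M_{13.71} ≥ 2.53) = 2(1 − Φ(0.6833)) ≈ 0.4944.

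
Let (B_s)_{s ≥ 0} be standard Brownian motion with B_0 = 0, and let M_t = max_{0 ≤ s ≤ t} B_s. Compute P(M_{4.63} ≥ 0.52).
P(M_{4.63} ≥ 0.52) = 2·P(B_{4.63} ≥ 0.52) = 2(1 − Φ(0.52/√4.63)) ≈ 0.8090

By the reflection principle for Brownian motion, P(M_t ≥ a) = 2 · P(B_t ≥ a) for a ≥ 0. Since B_t ~ N(0, t), P(B_t ≥ 0.52) = 1 − Φ(0.52/√t) = 1 − Φ(0.52/√4.63) = 1 − Φ(0.2417). So
  P(M_{4.63} ≥ 0.52) = 2(1 − Φ(0.2417)) ≈ 0.8090.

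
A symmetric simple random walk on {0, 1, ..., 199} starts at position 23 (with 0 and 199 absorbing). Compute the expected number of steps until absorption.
E[τ | X_0 = 23] = 4048

Let v_k = E[τ | X_0 = k]. Boundary: v_0 = v_199 = 0. Recurrence: v_k = 1 + (v_{k-1} + v_{k+1})/2 for 1 ≤ k ≤ 198. The particular solution to v_k − (v_{k-1} + v_{k+1})/2 = 1 is v_k = −k^2. Adding homogeneous solution A + B k and matching boundaries gives v_k = k (199 − k). Substituting k = 23: v_23 = 23 · 176 = 4048.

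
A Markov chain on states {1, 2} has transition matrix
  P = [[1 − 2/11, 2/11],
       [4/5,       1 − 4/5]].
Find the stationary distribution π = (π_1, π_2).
π_1 = 22/27, π_2 = 5/27

Solve πP = π with π_1 + π_2 = 1. From πP = π: π_1 · (1 − 2/11) + π_2 · 4/5 = π_1 ⇒ π_2 · 4/5 = π_1 · 2/11 ⇒ π_2/π_1 = (2/11)/(4/5) = 5/22. Together with π_1 + π_2 = 1:
  π_1 = (4/5)/(2/11 + 4/5) = (4/5)/(54/55) = 22/27,
  π_2 = (2/11)/(2/11 + 4/5) = (2/11)/(54/55) = 5/27.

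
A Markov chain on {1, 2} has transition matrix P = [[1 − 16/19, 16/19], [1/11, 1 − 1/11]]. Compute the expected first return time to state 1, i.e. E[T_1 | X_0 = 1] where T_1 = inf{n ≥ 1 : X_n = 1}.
E[T_1 | X_0 = 1] = 1/π_1 = 195/19

For an irreducible recurrent Markov chain with stationary distribution π, E[T_i | X_0 = i] = 1/π_i (Kac's formula). Here π_1 = (1/11)/(16/19 + 1/11) = (1/11)/(195/209) = 19/195, so E[T_1 | X_0 = 1] = 1/π_1 = (16/19 + 1/11)/(1/11) = (195/209)/(1/11) = 195/19.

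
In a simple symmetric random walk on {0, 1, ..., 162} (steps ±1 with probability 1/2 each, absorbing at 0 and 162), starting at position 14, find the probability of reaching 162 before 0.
P(hit 162 before 0) = 14/162 = 7/81

Let u_k = P(hit 162 before 0 | start at k). Then u_0 = 0, u_162 = 1, and u_k = u_{k-1}/2 + u_{k+1}/2 for 1 ≤ k ≤ 161. This harmonic recurrence is solved by u_k = k/162, giving u_14 = 14/162 = 7/81.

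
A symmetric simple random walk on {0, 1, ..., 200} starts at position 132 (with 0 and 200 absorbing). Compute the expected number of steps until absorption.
E[τ | X_0 = 132] = 8976

Let v_k = E[τ | X_0 = k]. Boundary: v_0 = v_200 = 0. Recurrence: v_k = 1 + (v_{k-1} + v_{k+1})/2 for 1 ≤ k ≤ 199. The particular solution to v_k − (v_{k-1} + v_{k+1})/2 = 1 is v_k = −k^2. Adding homogeneous solution A + B k and matching boundaries gives v_k = k (200 − k). Substituting k = 132: v_132 = 132 · 68 = 8976.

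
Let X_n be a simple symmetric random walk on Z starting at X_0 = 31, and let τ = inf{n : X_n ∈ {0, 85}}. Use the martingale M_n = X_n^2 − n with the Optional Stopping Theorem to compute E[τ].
E[τ] = 1674

M_n = X_n^2 − n is a martingale (since E[X_{n+1}^2 | F_n] = X_n^2 + 1). By OST (τ has finite mean in a bounded region), E[M_τ] = E[M_0] = X_0^2 − 0 = 31^2 = 961. Also E[M_τ] = E[X_τ^2] − E[τ]. The walk exits at 0 or 85, with P(hit 85 first) = 31/85, so E[X_τ^2] = 85^2 · 31/85 + 0 = 2635. Thus E[τ] = E[X_τ^2] − E[M_τ] = 2635 − 961 = 1674 = 31(85 − 31) = 1674.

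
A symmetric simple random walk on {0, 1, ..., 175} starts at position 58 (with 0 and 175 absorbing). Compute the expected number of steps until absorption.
E[τ | X_0 = 58] = 6786

Let v_k = E[τ | X_0 = k]. Boundary: v_0 = v_175 = 0. Recurrence: v_k = 1 + (v_{k-1} + v_{k+1})/2 for 1 ≤ k ≤ 174. The particular solution to v_k − (v_{k-1} + v_{k+1})/2 = 1 is v_k = −k^2. Adding homogeneous solution A + B k and matching boundaries gives v_k = k (175 − k). Substituting k = 58: v_58 = 58 · 117 = 6786.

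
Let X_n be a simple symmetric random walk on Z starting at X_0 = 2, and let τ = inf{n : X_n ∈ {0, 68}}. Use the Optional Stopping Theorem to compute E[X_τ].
E[X_τ] = 2

X_n is a martingale and τ is a bounded-mean stopping time (indeed τ is finite a.s. with bounded expectation since the walk is in a bounded region). By the OST, E[X_τ] = E[X_0] = 2. Equivalently: E[X_τ] = 68 · P(hit 68 first) + 0 · P(hit 0 first) = 68 · (2/68) = 2.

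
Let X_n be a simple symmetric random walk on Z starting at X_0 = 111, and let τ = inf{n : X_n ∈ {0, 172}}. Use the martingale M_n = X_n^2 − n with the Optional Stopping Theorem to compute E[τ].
E[τ] = 6771

M_n = X_n^2 − n is a martingale (since E[X_{n+1}^2 | F_n] = X_n^2 + 1). By OST (τ has finite mean in a bounded region), E[M_τ] = E[M_0] = X_0^2 − 0 = 111^2 = 12321. Also E[M_τ] = E[X_τ^2] − E[τ]. The walk exits at 0 or 172, with P(hit 172 first) = 111/172, so E[X_τ^2] = 172^2 · 111/172 + 0 = 19092. Thus E[τ] = E[X_τ^2] − E[M_τ] = 19092 − 12321 = 6771 = 111(172 − 111) = 6771.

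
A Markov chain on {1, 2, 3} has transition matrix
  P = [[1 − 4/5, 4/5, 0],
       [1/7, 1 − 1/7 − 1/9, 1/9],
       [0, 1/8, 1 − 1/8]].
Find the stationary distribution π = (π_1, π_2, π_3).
π = (45/521, 252/521, 224/521)

This is a birth-death chain on three states, which satisfies detailed balance: π_1 · P_{12} = π_2 · P_{21} and π_2 · P_{23} = π_3 · P_{32}.
From π_1 · 4/5 = π_2 · 1/7: π_2/π_1 = (4/5)/(1/7) = 28/5.
From π_2 · 1/9 = π_3 · 1/8: π_3/π_2 = (1/9)/(1/8) = 8/9.
Take π_1 proportional to 1; then unnormalized π = (1, 28/5, 224/45). Normalize by dividing by the sum 521/45:
  π = (45/521, 252/521, 224/521).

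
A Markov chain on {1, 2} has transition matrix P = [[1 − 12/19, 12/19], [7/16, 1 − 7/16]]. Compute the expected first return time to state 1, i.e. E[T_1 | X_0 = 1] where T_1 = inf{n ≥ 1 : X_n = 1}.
E[T_1 | X_0 = 1] = 1/π_1 = 325/133

For an irreducible recurrent Markov chain with stationary distribution π, E[T_i | X_0 = i] = 1/π_i (Kac's formula). Here π_1 = (7/16)/(12/19 + 7/16) = (7/16)/(325/304) = 133/325, so E[T_1 | X_0 = 1] = 1/π_1 = (12/19 + 7/16)/(7/16) = (325/304)/(7/16) = 325/133.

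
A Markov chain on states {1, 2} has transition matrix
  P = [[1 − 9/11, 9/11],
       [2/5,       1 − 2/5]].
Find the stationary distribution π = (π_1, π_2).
π_1 = 22/67, π_2 = 45/67

Solve πP = π with π_1 + π_2 = 1. From πP = π: π_1 · (1 − 9/11) + π_2 · 2/5 = π_1 ⇒ π_2 · 2/5 = π_1 · 9/11 ⇒ π_2/π_1 = (9/11)/(2/5) = 45/22. Together with π_1 + π_2 = 1:
  π_1 = (2/5)/(9/11 + 2/5) = (2/5)/(67/55) = 22/67,
  π_2 = (9/11)/(9/11 + 2/5) = (9/11)/(67/55) = 45/67.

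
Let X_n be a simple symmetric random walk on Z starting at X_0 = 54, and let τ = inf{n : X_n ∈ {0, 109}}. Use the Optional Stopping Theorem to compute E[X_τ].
E[X_τ] = 54

X_n is a martingale and τ is a bounded-mean stopping time (indeed τ is finite a.s. with bounded expectation since the walk is in a bounded region). By the OST, E[X_τ] = E[X_0] = 54. Equivalently: E[X_τ] = 109 · P(hit 109 first) + 0 · P(hit 0 first) = 109 · (54/109) = 54.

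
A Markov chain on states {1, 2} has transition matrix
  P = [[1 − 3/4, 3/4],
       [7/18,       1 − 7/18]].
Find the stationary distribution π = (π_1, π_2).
π_1 = 14/41, π_2 = 27/41

Solve πP = π with π_1 + π_2 = 1. From πP = π: π_1 · (1 − 3/4) + π_2 · 7/18 = π_1 ⇒ π_2 · 7/18 = π_1 · 3/4 ⇒ π_2/π_1 = (3/4)/(7/18) = 27/14. Together with π_1 + π_2 = 1:
  π_1 = (7/18)/(3/4 + 7/18) = (7/18)/(41/36) = 14/41,
  π_2 = (3/4)/(3/4 + 7/18) = (3/4)/(41/36) = 27/41.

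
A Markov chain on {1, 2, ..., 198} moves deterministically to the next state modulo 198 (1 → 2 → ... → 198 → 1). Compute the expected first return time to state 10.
E[T_10 | X_0 = 10] = 198

The chain cycles deterministically, so starting at state 10 it returns in exactly 198 steps. Equivalently, the stationary distribution is uniform π_j = 1/198 for every state j, so by Kac's formula E[T_10] = 1/π_10 = 198.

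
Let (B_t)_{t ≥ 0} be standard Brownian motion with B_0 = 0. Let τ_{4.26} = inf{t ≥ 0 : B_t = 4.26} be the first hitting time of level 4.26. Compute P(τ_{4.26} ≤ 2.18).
P(τ_{4.26} ≤ 2.18) = 2(1 − Φ(4.26/√2.18)) = 2(1 − Φ(2.8852)) ≈ 0.0039

By the reflection principle for standard BM, P(τ_b ≤ t) = 2 · P(B_t ≥ b). Since B_t ~ N(0, t), P(B_t ≥ 4.26) = 1 − Φ(4.26/√t) = 1 − Φ(4.26/√2.18) = 1 − Φ(2.8852) ≈ 0.00196. Doubling: P(τ_{4.26} ≤ 2.18) ≈ 2 · 0.00196 = 0.00392 ≈ 0.0039.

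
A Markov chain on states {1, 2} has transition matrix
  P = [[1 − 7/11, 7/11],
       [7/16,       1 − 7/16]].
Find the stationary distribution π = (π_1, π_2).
π_1 = 11/27, π_2 = 16/27

Solve πP = π with π_1 + π_2 = 1. From πP = π: π_1 · (1 − 7/11) + π_2 · 7/16 = π_1 ⇒ π_2 · 7/16 = π_1 · 7/11 ⇒ π_2/π_1 = (7/11)/(7/16) = 16/11. Together with π_1 + π_2 = 1:
  π_1 = (7/16)/(7/11 + 7/16) = (7/16)/(189/176) = 11/27,
  π_2 = (7/11)/(7/11 + 7/16) = (7/11)/(189/176) = 16/27.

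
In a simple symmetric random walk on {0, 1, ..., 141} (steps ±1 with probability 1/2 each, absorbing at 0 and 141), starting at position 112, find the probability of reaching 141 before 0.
P(hit 141 before 0) = 112/141

Let u_k = P(hit 141 before 0 | start at k). Then u_0 = 0, u_141 = 1, and u_k = u_{k-1}/2 + u_{k+1}/2 for 1 ≤ k ≤ 140. This harmonic recurrence is solved by u_k = k/141, giving u_112 = 112/141.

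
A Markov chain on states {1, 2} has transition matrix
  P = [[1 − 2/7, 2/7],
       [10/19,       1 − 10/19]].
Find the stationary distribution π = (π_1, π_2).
π_1 = 35/54, π_2 = 19/54

Solve πP = π with π_1 + π_2 = 1. From πP = π: π_1 · (1 − 2/7) + π_2 · 10/19 = π_1 ⇒ π_2 · 10/19 = π_1 · 2/7 ⇒ π_2/π_1 = (2/7)/(10/19) = 19/35. Together with π_1 + π_2 = 1:
  π_1 = (10/19)/(2/7 + 10/19) = (10/19)/(108/133) = 35/54,
  π_2 = (2/7)/(2/7 + 10/19) = (2/7)/(108/133) = 19/54.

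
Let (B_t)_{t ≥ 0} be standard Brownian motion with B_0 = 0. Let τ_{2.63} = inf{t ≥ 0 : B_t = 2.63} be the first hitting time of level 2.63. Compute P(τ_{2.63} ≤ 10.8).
P(τ_{2.63} ≤ 10.8) = 2(1 − Φ(2.63/√10.8)) = 2(1 − Φ(0.8003)) ≈ 0.4235

By the reflection principle for standard BM, P(τ_b ≤ t) = 2 · P(B_t ≥ b). Since B_t ~ N(0, t), P(B_t ≥ 2.63) = 1 − Φ(2.63/√t) = 1 − Φ(2.63/√10.8) = 1 − Φ(0.8003) ≈ 0.21177. Doubling: P(τ_{2.63} ≤ 10.8) ≈ 2 · 0.21177 = 0.42354 ≈ 0.4235.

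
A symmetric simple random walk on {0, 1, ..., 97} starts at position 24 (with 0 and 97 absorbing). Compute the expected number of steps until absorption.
E[τ | X_0 = 24] = 1752

Let v_k = E[τ | X_0 = k]. Boundary: v_0 = v_97 = 0. Recurrence: v_k = 1 + (v_{k-1} + v_{k+1})/2 for 1 ≤ k ≤ 96. The particular solution to v_k − (v_{k-1} + v_{k+1})/2 = 1 is v_k = −k^2. Adding homogeneous solution A + B k and matching boundaries gives v_k = k (97 − k). Substituting k = 24: v_24 = 24 · 73 = 1752.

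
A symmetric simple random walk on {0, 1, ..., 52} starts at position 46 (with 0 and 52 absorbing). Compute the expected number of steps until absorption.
E[τ | X_0 = 46] = 276

Let v_k = E[τ | X_0 = k]. Boundary: v_0 = v_52 = 0. Recurrence: v_k = 1 + (v_{k-1} + v_{k+1})/2 for 1 ≤ k ≤ 51. The particular solution to v_k − (v_{k-1} + v_{k+1})/2 = 1 is v_k = −k^2. Adding homogeneous solution A + B k and matching boundaries gives v_k = k (52 − k). Substituting k = 46: v_46 = 46 · 6 = 276.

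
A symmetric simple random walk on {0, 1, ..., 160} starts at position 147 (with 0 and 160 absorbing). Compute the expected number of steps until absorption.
E[τ | X_0 = 147] = 1911

Let v_k = E[τ | X_0 = k]. Boundary: v_0 = v_160 = 0. Recurrence: v_k = 1 + (v_{k-1} + v_{k+1})/2 for 1 ≤ k ≤ 159. The particular solution to v_k − (v_{k-1} + v_{k+1})/2 = 1 is v_k = −k^2. Adding homogeneous solution A + B k and matching boundaries gives v_k = k (160 − k). Substituting k = 147: v_147 = 147 · 13 = 1911.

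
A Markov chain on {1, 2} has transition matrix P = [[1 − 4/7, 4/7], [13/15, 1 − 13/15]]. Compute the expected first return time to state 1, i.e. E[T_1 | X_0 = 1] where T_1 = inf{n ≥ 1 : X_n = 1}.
E[T_1 | X_0 = 1] = 1/π_1 = 151/91

For an irreducible recurrent Markov chain with stationary distribution π, E[T_i | X_0 = i] = 1/π_i (Kac's formula). Here π_1 = (13/15)/(4/7 + 13/15) = (13/15)/(151/105) = 91/151, so E[T_1 | X_0 = 1] = 1/π_1 = (4/7 + 13/15)/(13/15) = (151/105)/(13/15) = 151/91.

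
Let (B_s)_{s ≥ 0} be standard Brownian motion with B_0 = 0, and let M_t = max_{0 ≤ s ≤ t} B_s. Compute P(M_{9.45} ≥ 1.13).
P(M_{9.45} ≥ 1.13) = 2·P(B_{9.45} ≥ 1.13) = 2(1 − Φ(1.13/√9.45)) ≈ 0.7132

By the reflection principle for Brownian motion, P(M_t ≥ a) = 2 · P(B_t ≥ a) for a ≥ 0. Since B_t ~ N(0, t), P(B_t ≥ 1.13) = 1 − Φ(1.13/√t) = 1 − Φ(1.13/√9.45) = 1 − Φ(0.3676). So
  P(M_{9.45} ≥ 1.13) = 2(1 − Φ(0.3676)) ≈ 0.7132.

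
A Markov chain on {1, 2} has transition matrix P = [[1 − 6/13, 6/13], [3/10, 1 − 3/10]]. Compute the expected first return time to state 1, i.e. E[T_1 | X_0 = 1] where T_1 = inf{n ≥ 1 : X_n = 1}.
E[T_1 | X_0 = 1] = 1/π_1 = 33/13

For an irreducible recurrent Markov chain with stationary distribution π, E[T_i | X_0 = i] = 1/π_i (Kac's formula). Here π_1 = (3/10)/(6/13 + 3/10) = (3/10)/(99/130) = 13/33, so E[T_1 | X_0 = 1] = 1/π_1 = (6/13 + 3/10)/(3/10) = (99/130)/(3/10) = 33/13.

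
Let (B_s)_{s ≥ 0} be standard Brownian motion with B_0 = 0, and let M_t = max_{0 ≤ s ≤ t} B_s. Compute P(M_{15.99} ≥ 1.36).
P(M_{15.99} ≥ 1.36) = 2·P(B_{15.99} ≥ 1.36) = 2(1 − Φ(1.36/√15.99)) ≈ 0.7338

By the reflection principle for Brownian motion, P(M_t ≥ a) = 2 · P(B_t ≥ a) for a ≥ 0. Since B_t ~ N(0, t), P(B_t ≥ 1.36) = 1 − Φ(1.36/√t) = 1 − Φ(1.36/√15.99) = 1 − Φ(0.3401). So
  P(M_{15.99} ≥ 1.36) = 2(1 − Φ(0.3401)) ≈ 0.7338.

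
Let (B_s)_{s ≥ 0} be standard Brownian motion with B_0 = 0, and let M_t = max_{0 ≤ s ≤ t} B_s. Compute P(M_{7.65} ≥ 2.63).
P(M_{7.65} ≥ 2.63) = 2·P(B_{7.65} ≥ 2.63) = 2(1 − Φ(2.63/√7.65)) ≈ 0.3417

By the reflection principle for Brownian motion, P(M_t ≥ a) = 2 · P(B_t ≥ a) for a ≥ 0. Since B_t ~ N(0, t), P(B_t ≥ 2.63) = 1 − Φ(2.63/√t) = 1 − Φ(2.63/√7.65) = 1 − Φ(0.9509). So
  P(M_{7.65} ≥ 2.63) = 2(1 − Φ(0.9509)) ≈ 0.3417.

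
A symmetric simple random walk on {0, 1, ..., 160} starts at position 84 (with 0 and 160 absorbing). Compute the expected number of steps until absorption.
E[τ | X_0 = 84] = 6384

Let v_k = E[τ | X_0 = k]. Boundary: v_0 = v_160 = 0. Recurrence: v_k = 1 + (v_{k-1} + v_{k+1})/2 for 1 ≤ k ≤ 159. The particular solution to v_k − (v_{k-1} + v_{k+1})/2 = 1 is v_k = −k^2. Adding homogeneous solution A + B k and matching boundaries gives v_k = k (160 − k). Substituting k = 84: v_84 = 84 · 76 = 6384.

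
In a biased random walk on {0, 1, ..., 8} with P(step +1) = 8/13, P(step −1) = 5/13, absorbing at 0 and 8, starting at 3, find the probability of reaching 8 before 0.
P(hit 8 before 0) = (1 − (5/8)^3) / (1 − (5/8)^8) = 4227072/5462197

Let u_k denote P(reach 8 before 0 | start at k). Boundary: u_0 = 0, u_8 = 1. Recurrence: u_k = 8/13·u_{k+1} + 5/13·u_{k-1} for 1 ≤ k ≤ 7. Try u_k = A + B·r^k with r = q/p = (5/13)/(8/13) = 5/8. Substitution satisfies the recurrence; boundary conditions give:
  u_k = (1 − r^k) / (1 − r^N) = (1 − (5/8)^3) / (1 − (5/8)^8) = 4227072/5462197.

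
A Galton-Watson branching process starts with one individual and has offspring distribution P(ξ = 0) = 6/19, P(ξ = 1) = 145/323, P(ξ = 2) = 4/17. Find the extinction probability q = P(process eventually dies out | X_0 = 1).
q = 1

Mean offspring μ = 0·6/19 + 1·145/323 + 2·4/17 = 297/323 ≤ 1. For μ ≤ 1 with offspring not concentrated at 1, the Galton-Watson process goes extinct almost surely, so q = 1.
(Algebraic check: The pgf is f(s) = 6/19 + 145/323·s + 4/17·s². The extinction probability q is the smallest fixed point of f in [0, 1]. Setting s = f(s):
  4/17·s² + (145/323 − 1)·s + 6/19 = 0
  4/17·s² − (6/19 + 4/17)·s + 6/19 = 0
which factors as (s − 1)·(4/17·s − 6/19) = 0, giving roots s = 1 and s = (6/19)/(4/17) = 51/38. Since 51/38 ≥ 1, the smallest root in [0, 1] is s = 1.)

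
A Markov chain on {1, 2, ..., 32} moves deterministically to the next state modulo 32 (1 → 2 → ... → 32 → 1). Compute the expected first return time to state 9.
E[T_9 | X_0 = 9] = 32

The chain cycles deterministically, so starting at state 9 it returns in exactly 32 steps. Equivalently, the stationary distribution is uniform π_j = 1/32 for every state j, so by Kac's formula E[T_9] = 1/π_9 = 32.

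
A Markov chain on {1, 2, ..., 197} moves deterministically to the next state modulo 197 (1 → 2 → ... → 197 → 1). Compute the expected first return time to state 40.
E[T_40 | X_0 = 40] = 197

The chain cycles deterministically, so starting at state 40 it returns in exactly 197 steps. Equivalently, the stationary distribution is uniform π_j = 1/197 for every state j, so by Kac's formula E[T_40] = 1/π_40 = 197.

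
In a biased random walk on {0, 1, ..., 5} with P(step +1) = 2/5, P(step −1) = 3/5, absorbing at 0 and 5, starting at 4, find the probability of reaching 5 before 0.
P(hit 5 before 0) = (1 − (3/2)^4) / (1 − (3/2)^5) = 130/211

Let u_k denote P(reach 5 before 0 | start at k). Boundary: u_0 = 0, u_5 = 1. Recurrence: u_k = 2/5·u_{k+1} + 3/5·u_{k-1} for 1 ≤ k ≤ 4. Try u_k = A + B·r^k with r = q/p = (3/5)/(2/5) = 3/2. Substitution satisfies the recurrence; boundary conditions give:
  u_k = (1 − r^k) / (1 − r^N) = (1 − (3/2)^4) / (1 − (3/2)^5) = 130/211.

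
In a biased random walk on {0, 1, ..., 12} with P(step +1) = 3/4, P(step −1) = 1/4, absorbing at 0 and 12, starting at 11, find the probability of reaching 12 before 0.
P(hit 12 before 0) = (1 − (1/3)^11) / (1 − (1/3)^12) = 265719/265720

Let u_k denote P(reach 12 before 0 | start at k). Boundary: u_0 = 0, u_12 = 1. Recurrence: u_k = 3/4·u_{k+1} + 1/4·u_{k-1} for 1 ≤ k ≤ 11. Try u_k = A + B·r^k with r = q/p = (1/4)/(3/4) = 1/3. Substitution satisfies the recurrence; boundary conditions give:
  u_k = (1 − r^k) / (1 − r^N) = (1 − (1/3)^11) / (1 − (1/3)^12) = 265719/265720.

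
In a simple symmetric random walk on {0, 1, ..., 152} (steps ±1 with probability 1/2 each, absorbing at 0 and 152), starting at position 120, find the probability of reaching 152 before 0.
P(hit 152 before 0) = 120/152 = 15/19

Let u_k = P(hit 152 before 0 | start at k). Then u_0 = 0, u_152 = 1, and u_k = u_{k-1}/2 + u_{k+1}/2 for 1 ≤ k ≤ 151. This harmonic recurrence is solved by u_k = k/152, giving u_120 = 120/152 = 15/19.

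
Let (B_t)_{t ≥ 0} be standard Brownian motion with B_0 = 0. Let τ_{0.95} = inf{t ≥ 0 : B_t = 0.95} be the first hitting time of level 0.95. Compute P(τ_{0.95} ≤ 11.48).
P(τ_{0.95} ≤ 11.48) = 2(1 − Φ(0.95/√11.48)) = 2(1 − Φ(0.2804)) ≈ 0.7792

By the reflection principle for standard BM, P(τ_b ≤ t) = 2 · P(B_t ≥ b). Since B_t ~ N(0, t), P(B_t ≥ 0.95) = 1 − Φ(0.95/√t) = 1 − Φ(0.95/√11.48) = 1 − Φ(0.2804) ≈ 0.38959. Doubling: P(τ_{0.95} ≤ 11.48) ≈ 2 · 0.38959 = 0.77918 ≈ 0.7792.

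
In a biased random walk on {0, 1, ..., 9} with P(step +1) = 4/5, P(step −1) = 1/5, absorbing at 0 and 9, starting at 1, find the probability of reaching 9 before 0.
P(hit 9 before 0) = (1 − (1/4)^1) / (1 − (1/4)^9) = 65536/87381

Let u_k denote P(reach 9 before 0 | start at k). Boundary: u_0 = 0, u_9 = 1. Recurrence: u_k = 4/5·u_{k+1} + 1/5·u_{k-1} for 1 ≤ k ≤ 8. Try u_k = A + B·r^k with r = q/p = (1/5)/(4/5) = 1/4. Substitution satisfies the recurrence; boundary conditions give:
  u_k = (1 − r^k) / (1 − r^N) = (1 − (1/4)^1) / (1 − (1/4)^9) = 65536/87381.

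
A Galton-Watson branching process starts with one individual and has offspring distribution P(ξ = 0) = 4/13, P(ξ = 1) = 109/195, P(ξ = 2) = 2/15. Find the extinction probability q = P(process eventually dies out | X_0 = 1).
q = 1

Mean offspring μ = 0·4/13 + 1·109/195 + 2·2/15 = 161/195 ≤ 1. For μ ≤ 1 with offspring not concentrated at 1, the Galton-Watson process goes extinct almost surely, so q = 1.
(Algebraic check: The pgf is f(s) = 4/13 + 109/195·s + 2/15·s². The extinction probability q is the smallest fixed point of f in [0, 1]. Setting s = f(s):
  2/15·s² + (109/195 − 1)·s + 4/13 = 0
  2/15·s² − (4/13 + 2/15)·s + 4/13 = 0
which factors as (s − 1)·(2/15·s − 4/13) = 0, giving roots s = 1 and s = (4/13)/(2/15) = 30/13. Since 30/13 ≥ 1, the smallest root in [0, 1] is s = 1.)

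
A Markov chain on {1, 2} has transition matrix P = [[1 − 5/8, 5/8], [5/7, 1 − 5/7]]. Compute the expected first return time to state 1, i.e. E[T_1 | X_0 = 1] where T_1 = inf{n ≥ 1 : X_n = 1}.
E[T_1 | X_0 = 1] = 1/π_1 = 15/8

For an irreducible recurrent Markov chain with stationary distribution π, E[T_i | X_0 = i] = 1/π_i (Kac's formula). Here π_1 = (5/7)/(5/8 + 5/7) = (5/7)/(75/56) = 8/15, so E[T_1 | X_0 = 1] = 1/π_1 = (5/8 + 5/7)/(5/7) = (75/56)/(5/7) = 15/8.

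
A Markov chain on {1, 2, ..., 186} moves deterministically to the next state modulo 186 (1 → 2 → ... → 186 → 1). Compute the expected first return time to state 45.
E[T_45 | X_0 = 45] = 186

The chain cycles deterministically, so starting at state 45 it returns in exactly 186 steps. Equivalently, the stationary distribution is uniform π_j = 1/186 for every state j, so by Kac's formula E[T_45] = 1/π_45 = 186.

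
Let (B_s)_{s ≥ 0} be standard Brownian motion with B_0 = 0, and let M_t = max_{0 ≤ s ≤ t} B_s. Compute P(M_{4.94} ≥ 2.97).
P(M_{4.94} ≥ 2.97) = 2·P(B_{4.94} ≥ 2.97) = 2(1 − Φ(2.97/√4.94)) ≈ 0.1815

By the reflection principle for Brownian motion, P(M_t ≥ a) = 2 · P(B_t ≥ a) for a ≥ 0. Since B_t ~ N(0, t), P(B_t ≥ 2.97) = 1 − Φ(2.97/√t) = 1 − Φ(2.97/√4.94) = 1 − Φ(1.3363). So
  P(M_{4.94} ≥ 2.97) = 2(1 − Φ(1.3363)) ≈ 0.1815.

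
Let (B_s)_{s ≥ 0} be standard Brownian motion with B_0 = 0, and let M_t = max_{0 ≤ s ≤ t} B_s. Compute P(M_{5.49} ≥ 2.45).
P(M_{5.49} ≥ 2.45) = 2·P(B_{5.49} ≥ 2.45) = 2(1 − Φ(2.45/√5.49)) ≈ 0.2957

By the reflection principle for Brownian motion, P(M_t ≥ a) = 2 · P(B_t ≥ a) for a ≥ 0. Since B_t ~ N(0, t), P(B_t ≥ 2.45) = 1 − Φ(2.45/√t) = 1 − Φ(2.45/√5.49) = 1 − Φ(1.0456). So
  P(M_{5.49} ≥ 2.45) = 2(1 − Φ(1.0456)) ≈ 0.2957.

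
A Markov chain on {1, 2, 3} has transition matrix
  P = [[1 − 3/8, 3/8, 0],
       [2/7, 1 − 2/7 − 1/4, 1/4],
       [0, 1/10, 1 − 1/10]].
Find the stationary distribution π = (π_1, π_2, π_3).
π = (32/179, 42/179, 105/179)

This is a birth-death chain on three states, which satisfies detailed balance: π_1 · P_{12} = π_2 · P_{21} and π_2 · P_{23} = π_3 · P_{32}.
From π_1 · 3/8 = π_2 · 2/7: π_2/π_1 = (3/8)/(2/7) = 21/16.
From π_2 · 1/4 = π_3 · 1/10: π_3/π_2 = (1/4)/(1/10) = 5/2.
Take π_1 proportional to 1; then unnormalized π = (1, 21/16, 105/32). Normalize by dividing by the sum 179/32:
  π = (32/179, 42/179, 105/179).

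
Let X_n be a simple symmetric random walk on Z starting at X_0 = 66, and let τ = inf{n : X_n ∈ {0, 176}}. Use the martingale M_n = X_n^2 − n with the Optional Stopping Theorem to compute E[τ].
E[τ] = 7260

M_n = X_n^2 − n is a martingale (since E[X_{n+1}^2 | F_n] = X_n^2 + 1). By OST (τ has finite mean in a bounded region), E[M_τ] = E[M_0] = X_0^2 − 0 = 66^2 = 4356. Also E[M_τ] = E[X_τ^2] − E[τ]. The walk exits at 0 or 176, with P(hit 176 first) = 66/176, so E[X_τ^2] = 176^2 · 66/176 + 0 = 11616. Thus E[τ] = E[X_τ^2] − E[M_τ] = 11616 − 4356 = 7260 = 66(176 − 66) = 7260.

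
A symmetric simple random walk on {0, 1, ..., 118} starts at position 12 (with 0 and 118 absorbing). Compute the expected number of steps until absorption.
E[τ | X_0 = 12] = 1272

Let v_k = E[τ | X_0 = k]. Boundary: v_0 = v_118 = 0. Recurrence: v_k = 1 + (v_{k-1} + v_{k+1})/2 for 1 ≤ k ≤ 117. The particular solution to v_k − (v_{k-1} + v_{k+1})/2 = 1 is v_k = −k^2. Adding homogeneous solution A + B k and matching boundaries gives v_k = k (118 − k). Substituting k = 12: v_12 = 12 · 106 = 1272.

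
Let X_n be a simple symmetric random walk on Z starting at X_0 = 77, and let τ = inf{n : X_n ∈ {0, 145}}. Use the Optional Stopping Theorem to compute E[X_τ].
E[X_τ] = 77

X_n is a martingale and τ is a bounded-mean stopping time (indeed τ is finite a.s. with bounded expectation since the walk is in a bounded region). By the OST, E[X_τ] = E[X_0] = 77. Equivalently: E[X_τ] = 145 · P(hit 145 first) + 0 · P(hit 0 first) = 145 · (77/145) = 77.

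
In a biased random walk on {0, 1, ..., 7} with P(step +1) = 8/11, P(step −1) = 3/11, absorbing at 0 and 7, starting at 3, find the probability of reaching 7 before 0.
P(hit 7 before 0) = (1 − (3/8)^3) / (1 − (3/8)^7) = 397312/418993

Let u_k denote P(reach 7 before 0 | start at k). Boundary: u_0 = 0, u_7 = 1. Recurrence: u_k = 8/11·u_{k+1} + 3/11·u_{k-1} for 1 ≤ k ≤ 6. Try u_k = A + B·r^k with r = q/p = (3/11)/(8/11) = 3/8. Substitution satisfies the recurrence; boundary conditions give:
  u_k = (1 − r^k) / (1 − r^N) = (1 − (3/8)^3) / (1 − (3/8)^7) = 397312/418993.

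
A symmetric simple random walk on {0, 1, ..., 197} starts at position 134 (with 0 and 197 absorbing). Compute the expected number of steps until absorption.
E[τ | X_0 = 134] = 8442

Let v_k = E[τ | X_0 = k]. Boundary: v_0 = v_197 = 0. Recurrence: v_k = 1 + (v_{k-1} + v_{k+1})/2 for 1 ≤ k ≤ 196. The particular solution to v_k − (v_{k-1} + v_{k+1})/2 = 1 is v_k = −k^2. Adding homogeneous solution A + B k and matching boundaries gives v_k = k (197 − k). Substituting k = 134: v_134 = 134 · 63 = 8442.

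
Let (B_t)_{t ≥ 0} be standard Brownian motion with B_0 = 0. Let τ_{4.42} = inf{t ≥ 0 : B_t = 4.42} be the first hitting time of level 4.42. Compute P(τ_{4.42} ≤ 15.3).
P(τ_{4.42} ≤ 15.3) = 2(1 − Φ(4.42/√15.3)) = 2(1 − Φ(1.1300)) ≈ 0.2585

By the reflection principle for standard BM, P(τ_b ≤ t) = 2 · P(B_t ≥ b). Since B_t ~ N(0, t), P(B_t ≥ 4.42) = 1 − Φ(4.42/√t) = 1 − Φ(4.42/√15.3) = 1 − Φ(1.1300) ≈ 0.12924. Doubling: P(τ_{4.42} ≤ 15.3) ≈ 2 · 0.12924 = 0.25848 ≈ 0.2585.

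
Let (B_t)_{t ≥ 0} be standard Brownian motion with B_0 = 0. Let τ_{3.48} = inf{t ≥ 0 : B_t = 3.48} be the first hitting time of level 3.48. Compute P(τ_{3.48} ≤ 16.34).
P(τ_{3.48} ≤ 16.34) = 2(1 − Φ(3.48/√16.34)) = 2(1 − Φ(0.8609)) ≈ 0.3893

By the reflection principle for standard BM, P(τ_b ≤ t) = 2 · P(B_t ≥ b). Since B_t ~ N(0, t), P(B_t ≥ 3.48) = 1 − Φ(3.48/√t) = 1 − Φ(3.48/√16.34) = 1 − Φ(0.8609) ≈ 0.19465. Doubling: P(τ_{3.48} ≤ 16.34) ≈ 2 · 0.19465 = 0.38930 ≈ 0.3893.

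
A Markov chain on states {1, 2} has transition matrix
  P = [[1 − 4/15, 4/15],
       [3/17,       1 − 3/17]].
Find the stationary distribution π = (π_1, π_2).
π_1 = 45/113, π_2 = 68/113

Solve πP = π with π_1 + π_2 = 1. From πP = π: π_1 · (1 − 4/15) + π_2 · 3/17 = π_1 ⇒ π_2 · 3/17 = π_1 · 4/15 ⇒ π_2/π_1 = (4/15)/(3/17) = 68/45. Together with π_1 + π_2 = 1:
  π_1 = (3/17)/(4/15 + 3/17) = (3/17)/(113/255) = 45/113,
  π_2 = (4/15)/(4/15 + 3/17) = (4/15)/(113/255) = 68/113.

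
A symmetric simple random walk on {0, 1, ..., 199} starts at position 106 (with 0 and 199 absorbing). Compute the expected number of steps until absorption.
E[τ | X_0 = 106] = 9858

Let v_k = E[τ | X_0 = k]. Boundary: v_0 = v_199 = 0. Recurrence: v_k = 1 + (v_{k-1} + v_{k+1})/2 for 1 ≤ k ≤ 198. The particular solution to v_k − (v_{k-1} + v_{k+1})/2 = 1 is v_k = −k^2. Adding homogeneous solution A + B k and matching boundaries gives v_k = k (199 − k). Substituting k = 106: v_106 = 106 · 93 = 9858.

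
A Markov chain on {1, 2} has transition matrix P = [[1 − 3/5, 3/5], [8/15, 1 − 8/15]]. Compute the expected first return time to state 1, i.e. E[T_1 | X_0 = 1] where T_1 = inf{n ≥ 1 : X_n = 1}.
E[T_1 | X_0 = 1] = 1/π_1 = 17/8

For an irreducible recurrent Markov chain with stationary distribution π, E[T_i | X_0 = i] = 1/π_i (Kac's formula). Here π_1 = (8/15)/(3/5 + 8/15) = (8/15)/(17/15) = 8/17, so E[T_1 | X_0 = 1] = 1/π_1 = (3/5 + 8/15)/(8/15) = (17/15)/(8/15) = 17/8.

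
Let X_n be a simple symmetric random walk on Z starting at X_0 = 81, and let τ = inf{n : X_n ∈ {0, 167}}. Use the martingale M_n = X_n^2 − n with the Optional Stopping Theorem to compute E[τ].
E[τ] = 6966

M_n = X_n^2 − n is a martingale (since E[X_{n+1}^2 | F_n] = X_n^2 + 1). By OST (τ has finite mean in a bounded region), E[M_τ] = E[M_0] = X_0^2 − 0 = 81^2 = 6561. Also E[M_τ] = E[X_τ^2] − E[τ]. The walk exits at 0 or 167, with P(hit 167 first) = 81/167, so E[X_τ^2] = 167^2 · 81/167 + 0 = 13527. Thus E[τ] = E[X_τ^2] − E[M_τ] = 13527 − 6561 = 6966 = 81(167 − 81) = 6966.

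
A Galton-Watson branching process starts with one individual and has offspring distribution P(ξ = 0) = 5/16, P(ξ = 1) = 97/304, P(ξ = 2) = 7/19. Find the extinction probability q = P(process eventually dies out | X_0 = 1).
q = 95/112

The pgf is f(s) = 5/16 + 97/304·s + 7/19·s². The extinction probability q is the smallest fixed point of f in [0, 1]. Setting s = f(s):
  7/19·s² + (97/304 − 1)·s + 5/16 = 0
  7/19·s² − (5/16 + 7/19)·s + 5/16 = 0
which factors as (s − 1)·(7/19·s − 5/16) = 0, giving roots s = 1 and s = (5/16)/(7/19) = 95/112.
Mean offspring μ = 97/304 + 2·7/19 = 321/304 > 1 (supercritical), so q < 1. The extinction probability is the smaller root: q = (5/16)/(7/19) = 95/112.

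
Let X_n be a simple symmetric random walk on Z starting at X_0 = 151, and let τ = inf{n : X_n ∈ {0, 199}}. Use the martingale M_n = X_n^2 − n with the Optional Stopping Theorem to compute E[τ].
E[τ] = 7248

M_n = X_n^2 − n is a martingale (since E[X_{n+1}^2 | F_n] = X_n^2 + 1). By OST (τ has finite mean in a bounded region), E[M_τ] = E[M_0] = X_0^2 − 0 = 151^2 = 22801. Also E[M_τ] = E[X_τ^2] − E[τ]. The walk exits at 0 or 199, with P(hit 199 first) = 151/199, so E[X_τ^2] = 199^2 · 151/199 + 0 = 30049. Thus E[τ] = E[X_τ^2] − E[M_τ] = 30049 − 22801 = 7248 = 151(199 − 151) = 7248.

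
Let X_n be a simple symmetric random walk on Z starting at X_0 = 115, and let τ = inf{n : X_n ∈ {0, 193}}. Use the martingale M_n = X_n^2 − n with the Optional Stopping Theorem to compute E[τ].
E[τ] = 8970

M_n = X_n^2 − n is a martingale (since E[X_{n+1}^2 | F_n] = X_n^2 + 1). By OST (τ has finite mean in a bounded region), E[M_τ] = E[M_0] = X_0^2 − 0 = 115^2 = 13225. Also E[M_τ] = E[X_τ^2] − E[τ]. The walk exits at 0 or 193, with P(hit 193 first) = 115/193, so E[X_τ^2] = 193^2 · 115/193 + 0 = 22195. Thus E[τ] = E[X_τ^2] − E[M_τ] = 22195 − 13225 = 8970 = 115(193 − 115) = 8970.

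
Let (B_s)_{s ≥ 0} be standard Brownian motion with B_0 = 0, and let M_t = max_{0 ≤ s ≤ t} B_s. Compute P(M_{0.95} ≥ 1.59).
P(M_{0.95} ≥ 1.59) = 2·P(B_{0.95} ≥ 1.59) = 2(1 − Φ(1.59/√0.95)) ≈ 0.1028

By the reflection principle for Brownian motion, P(M_t ≥ a) = 2 · P(B_t ≥ a) for a ≥ 0. Since B_t ~ N(0, t), P(B_t ≥ 1.59) = 1 − Φ(1.59/√t) = 1 − Φ(1.59/√0.95) = 1 − Φ(1.6313). So
  P(M_{0.95} ≥ 1.59) = 2(1 − Φ(1.6313)) ≈ 0.1028.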